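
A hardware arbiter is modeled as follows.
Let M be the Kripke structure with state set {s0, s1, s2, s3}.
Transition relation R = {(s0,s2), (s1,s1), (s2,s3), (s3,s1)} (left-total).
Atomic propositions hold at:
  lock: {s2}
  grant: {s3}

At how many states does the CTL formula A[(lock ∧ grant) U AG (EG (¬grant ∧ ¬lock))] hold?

Sat(lock ∧ grant) = ∅
Sat(¬grant) = {s0, s1, s2}
Sat(¬lock) = {s0, s1, s3}
Sat(¬grant ∧ ¬lock) = {s0, s1}
EG (¬grant ∧ ¬lock): greatest fixpoint, start Z0 = {s0, s1}, keep only states in Sat with some successor in Z. Z1 = {s1}; fixed.
Sat(EG (¬grant ∧ ¬lock)) = {s1}
AG (EG (¬grant ∧ ¬lock)): greatest fixpoint, start Z0 = {s1}, keep only states in Sat with every successor in Z. Already a fixed point.
Sat(AG (EG (¬grant ∧ ¬lock))) = {s1}
A[(lock ∧ grant) U AG (EG (¬grant ∧ ¬lock))]: least fixpoint, start Z0 = Sat(AG (EG (¬grant ∧ ¬lock))) = {s1}, add states in Sat(lock ∧ grant) with every successor in Z. Already a fixed point.
Sat(A[(lock ∧ grant) U AG (EG (¬grant ∧ ¬lock))]) = {s1}
|Sat(A[(lock ∧ grant) U AG (EG (¬grant ∧ ¬lock))])| = |{s1}| = 1.

1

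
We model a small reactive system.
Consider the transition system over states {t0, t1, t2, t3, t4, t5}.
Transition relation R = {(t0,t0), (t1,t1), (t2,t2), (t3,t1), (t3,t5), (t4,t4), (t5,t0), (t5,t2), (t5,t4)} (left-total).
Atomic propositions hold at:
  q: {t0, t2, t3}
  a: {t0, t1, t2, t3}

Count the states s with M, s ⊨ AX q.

2

Sat(AX q) = {s : every successor in {t0, t2, t3}} = {t0, t2}
|Sat(AX q)| = |{t0, t2}| = 2.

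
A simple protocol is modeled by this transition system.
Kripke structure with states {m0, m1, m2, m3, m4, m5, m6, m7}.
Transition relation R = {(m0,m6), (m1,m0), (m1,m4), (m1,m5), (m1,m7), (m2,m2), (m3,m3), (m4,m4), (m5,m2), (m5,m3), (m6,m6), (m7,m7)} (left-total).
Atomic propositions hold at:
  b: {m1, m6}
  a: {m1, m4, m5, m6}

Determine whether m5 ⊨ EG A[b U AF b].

AF b: least fixpoint, start Z0 = {m1, m6}, add states with every successor in Z. Z1 = {m0, m1, m6}; fixed.
Sat(AF b) = {m0, m1, m6}
A[b U AF b]: least fixpoint, start Z0 = Sat(AF b) = {m0, m1, m6}, add states in Sat(b) with every successor in Z. Already a fixed point.
Sat(A[b U AF b]) = {m0, m1, m6}
EG A[b U AF b]: greatest fixpoint, start Z0 = {m0, m1, m6}, keep only states in Sat with some successor in Z. Already a fixed point.
Sat(EG A[b U AF b]) = {m0, m1, m6}
m5 ∉ Sat(EG A[b U AF b]) = {m0, m1, m6}, so the formula does not hold at m5.

No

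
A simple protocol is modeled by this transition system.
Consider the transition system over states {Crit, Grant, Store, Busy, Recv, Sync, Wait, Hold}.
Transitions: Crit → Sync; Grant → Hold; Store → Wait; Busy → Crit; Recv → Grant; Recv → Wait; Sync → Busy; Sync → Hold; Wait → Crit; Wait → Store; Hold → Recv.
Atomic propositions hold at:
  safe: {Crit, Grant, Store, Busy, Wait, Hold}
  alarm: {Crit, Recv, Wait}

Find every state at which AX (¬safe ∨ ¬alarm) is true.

Sat(¬safe) = {Recv, Sync}
Sat(¬alarm) = {Grant, Store, Busy, Sync, Hold}
Sat(¬safe ∨ ¬alarm) = {Grant, Store, Busy, Recv, Sync, Hold}
Sat(AX (¬safe ∨ ¬alarm)) = {s : every successor in {Grant, Store, Busy, Recv, Sync, Hold}} = {Crit, Grant, Sync, Hold}

{Crit, Grant, Sync, Hold}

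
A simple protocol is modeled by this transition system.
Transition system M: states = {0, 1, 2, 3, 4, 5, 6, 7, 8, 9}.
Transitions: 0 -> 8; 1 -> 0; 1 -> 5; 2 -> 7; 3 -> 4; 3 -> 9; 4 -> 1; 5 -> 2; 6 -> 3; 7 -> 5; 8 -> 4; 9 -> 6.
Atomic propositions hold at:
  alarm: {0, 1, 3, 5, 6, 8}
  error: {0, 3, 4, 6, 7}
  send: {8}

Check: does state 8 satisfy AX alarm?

Sat(AX alarm) = {s : every successor in {0, 1, 3, 5, 6, 8}} = {0, 1, 4, 6, 7, 9}
8 ∉ Sat(AX alarm) = {0, 1, 4, 6, 7, 9}, so the formula does not hold at 8.

No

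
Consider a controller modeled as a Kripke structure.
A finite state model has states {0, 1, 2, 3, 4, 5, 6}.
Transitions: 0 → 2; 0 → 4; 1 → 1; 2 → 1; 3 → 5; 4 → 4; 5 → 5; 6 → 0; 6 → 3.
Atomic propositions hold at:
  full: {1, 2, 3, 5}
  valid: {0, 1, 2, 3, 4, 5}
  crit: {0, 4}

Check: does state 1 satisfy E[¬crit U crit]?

Sat(¬crit) = {1, 2, 3, 5, 6}
E[¬crit U crit]: least fixpoint, start Z0 = Sat(crit) = {0, 4}, add states in Sat(¬crit) with some successor in Z. Z1 = {0, 4, 6}; fixed.
Sat(E[¬crit U crit]) = {0, 4, 6}
1 ∉ Sat(E[¬crit U crit]) = {0, 4, 6}, so the formula does not hold at 1.

No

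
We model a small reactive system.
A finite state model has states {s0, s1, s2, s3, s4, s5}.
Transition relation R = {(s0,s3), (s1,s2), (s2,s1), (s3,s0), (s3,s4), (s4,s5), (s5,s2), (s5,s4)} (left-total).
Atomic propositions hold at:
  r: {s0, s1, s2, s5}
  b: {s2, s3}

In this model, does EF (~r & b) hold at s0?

Sat(~r) = {s3, s4}
Sat(~r & b) = {s3}
EF (~r & b): least fixpoint, start Z0 = {s3}, add states with some successor in Z. Z1 = {s0, s3}; fixed.
Sat(EF (~r & b)) = {s0, s3}
s0 ∈ Sat(EF (~r & b)) = {s0, s3}, so the formula holds at s0.

Yes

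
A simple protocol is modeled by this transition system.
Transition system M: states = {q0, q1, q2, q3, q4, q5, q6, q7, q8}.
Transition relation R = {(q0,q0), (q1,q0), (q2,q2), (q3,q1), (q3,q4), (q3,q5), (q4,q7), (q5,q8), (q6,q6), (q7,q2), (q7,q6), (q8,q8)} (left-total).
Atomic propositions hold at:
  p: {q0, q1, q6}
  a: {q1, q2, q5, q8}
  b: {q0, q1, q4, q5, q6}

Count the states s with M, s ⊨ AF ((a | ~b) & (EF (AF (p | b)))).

5

Sat(~b) = {q2, q3, q7, q8}
Sat(a | ~b) = {q1, q2, q3, q5, q7, q8}
Sat(p | b) = {q0, q1, q4, q5, q6}
AF (p | b): least fixpoint, start Z0 = {q0, q1, q4, q5, q6}, add states with every successor in Z. Z1 = {q0, q1, q3, q4, q5, q6}; fixed.
Sat(AF (p | b)) = {q0, q1, q3, q4, q5, q6}
EF (AF (p | b)): least fixpoint, start Z0 = {q0, q1, q3, q4, q5, q6}, add states with some successor in Z. Z1 = {q0, q1, q3, q4, q5, q6, q7}; fixed.
Sat(EF (AF (p | b))) = {q0, q1, q3, q4, q5, q6, q7}
Sat((a | ~b) & (EF (AF (p | b)))) = {q1, q3, q5, q7}
AF ((a | ~b) & (EF (AF (p | b)))): least fixpoint, start Z0 = {q1, q3, q5, q7}, add states with every successor in Z. Z1 = {q1, q3, q4, q5, q7}; fixed.
Sat(AF ((a | ~b) & (EF (AF (p | b))))) = {q1, q3, q4, q5, q7}
|Sat(AF ((a | ~b) & (EF (AF (p | b)))))| = |{q1, q3, q4, q5, q7}| = 5.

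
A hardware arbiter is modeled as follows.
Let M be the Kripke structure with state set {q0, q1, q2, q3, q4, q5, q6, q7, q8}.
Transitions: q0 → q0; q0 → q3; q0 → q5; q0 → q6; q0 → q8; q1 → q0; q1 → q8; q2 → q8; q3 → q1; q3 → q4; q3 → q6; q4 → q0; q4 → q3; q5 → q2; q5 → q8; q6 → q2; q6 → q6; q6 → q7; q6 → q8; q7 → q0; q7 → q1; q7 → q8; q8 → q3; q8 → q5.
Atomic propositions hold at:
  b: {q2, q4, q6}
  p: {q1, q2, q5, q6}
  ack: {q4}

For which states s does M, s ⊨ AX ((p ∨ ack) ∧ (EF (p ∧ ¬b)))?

Sat(p ∨ ack) = {q1, q2, q4, q5, q6}
Sat(¬b) = {q0, q1, q3, q5, q7, q8}
Sat(p ∧ ¬b) = {q1, q5}
EF (p ∧ ¬b): least fixpoint, start Z0 = {q1, q5}, add states with some successor in Z. Z1 = {q0, q1, q3, q5, q7, q8}; Z2 = {q0, q1, q2, q3, q4, q5, q6, q7, q8}; fixed.
Sat(EF (p ∧ ¬b)) = {q0, q1, q2, q3, q4, q5, q6, q7, q8}
Sat((p ∨ ack) ∧ (EF (p ∧ ¬b))) = {q1, q2, q4, q5, q6}
Sat(AX ((p ∨ ack) ∧ (EF (p ∧ ¬b)))) = {s : every successor in {q1, q2, q4, q5, q6}} = {q3}

{q3}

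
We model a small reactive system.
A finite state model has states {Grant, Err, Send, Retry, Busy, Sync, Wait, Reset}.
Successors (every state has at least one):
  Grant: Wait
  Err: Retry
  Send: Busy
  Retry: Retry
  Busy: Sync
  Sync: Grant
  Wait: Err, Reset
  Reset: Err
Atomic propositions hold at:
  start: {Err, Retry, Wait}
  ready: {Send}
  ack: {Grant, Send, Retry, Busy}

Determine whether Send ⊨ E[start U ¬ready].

No

Sat(¬ready) = {Grant, Err, Retry, Busy, Sync, Wait, Reset}
E[start U ¬ready]: least fixpoint, start Z0 = Sat(¬ready) = {Grant, Err, Retry, Busy, Sync, Wait, Reset}, add states in Sat(start) with some successor in Z. Already a fixed point.
Sat(E[start U ¬ready]) = {Grant, Err, Retry, Busy, Sync, Wait, Reset}
Send ∉ Sat(E[start U ¬ready]) = {Grant, Err, Retry, Busy, Sync, Wait, Reset}, so the formula does not hold at Send.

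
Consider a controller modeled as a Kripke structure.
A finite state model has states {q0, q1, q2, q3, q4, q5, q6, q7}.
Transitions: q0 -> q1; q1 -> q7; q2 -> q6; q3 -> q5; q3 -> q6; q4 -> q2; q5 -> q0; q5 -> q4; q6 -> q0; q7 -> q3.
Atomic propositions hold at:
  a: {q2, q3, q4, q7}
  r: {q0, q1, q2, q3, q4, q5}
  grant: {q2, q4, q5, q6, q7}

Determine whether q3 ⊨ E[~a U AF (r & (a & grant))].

Sat(~a) = {q0, q1, q5, q6}
Sat(a & grant) = {q2, q4, q7}
Sat(r & (a & grant)) = {q2, q4}
AF (r & (a & grant)): least fixpoint, start Z0 = {q2, q4}, add states with every successor in Z. Already a fixed point.
Sat(AF (r & (a & grant))) = {q2, q4}
E[~a U AF (r & (a & grant))]: least fixpoint, start Z0 = Sat(AF (r & (a & grant))) = {q2, q4}, add states in Sat(~a) with some successor in Z. Z1 = {q2, q4, q5}; fixed.
Sat(E[~a U AF (r & (a & grant))]) = {q2, q4, q5}
q3 ∉ Sat(E[~a U AF (r & (a & grant))]) = {q2, q4, q5}, so the formula does not hold at q3.

No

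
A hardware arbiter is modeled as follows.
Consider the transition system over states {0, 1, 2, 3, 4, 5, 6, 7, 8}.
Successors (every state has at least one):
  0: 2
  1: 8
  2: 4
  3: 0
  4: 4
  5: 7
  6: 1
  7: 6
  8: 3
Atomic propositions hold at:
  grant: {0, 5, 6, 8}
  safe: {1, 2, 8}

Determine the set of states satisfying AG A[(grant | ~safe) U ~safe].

{4}

Sat(~safe) = {0, 3, 4, 5, 6, 7}
Sat(grant | ~safe) = {0, 3, 4, 5, 6, 7, 8}
A[(grant | ~safe) U ~safe]: least fixpoint, start Z0 = Sat(~safe) = {0, 3, 4, 5, 6, 7}, add states in Sat(grant | ~safe) with every successor in Z. Z1 = {0, 3, 4, 5, 6, 7, 8}; fixed.
Sat(A[(grant | ~safe) U ~safe]) = {0, 3, 4, 5, 6, 7, 8}
AG A[(grant | ~safe) U ~safe]: greatest fixpoint, start Z0 = {0, 3, 4, 5, 6, 7, 8}, keep only states in Sat with every successor in Z. Z1 = {3, 4, 5, 7, 8}; Z2 = {4, 5, 8}; Z3 = {4}; fixed.
Sat(AG A[(grant | ~safe) U ~safe]) = {4}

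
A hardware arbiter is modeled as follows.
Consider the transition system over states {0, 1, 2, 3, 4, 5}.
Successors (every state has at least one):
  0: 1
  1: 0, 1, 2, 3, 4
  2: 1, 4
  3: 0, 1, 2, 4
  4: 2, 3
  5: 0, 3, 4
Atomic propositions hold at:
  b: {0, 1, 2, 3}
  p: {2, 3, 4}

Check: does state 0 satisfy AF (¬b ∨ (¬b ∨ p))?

Sat(¬b) = {4, 5}
Sat(¬b ∨ p) = {2, 3, 4, 5}
Sat(¬b ∨ (¬b ∨ p)) = {2, 3, 4, 5}
AF (¬b ∨ (¬b ∨ p)): least fixpoint, start Z0 = {2, 3, 4, 5}, add states with every successor in Z. Already a fixed point.
Sat(AF (¬b ∨ (¬b ∨ p))) = {2, 3, 4, 5}
0 ∉ Sat(AF (¬b ∨ (¬b ∨ p))) = {2, 3, 4, 5}, so the formula does not hold at 0.

No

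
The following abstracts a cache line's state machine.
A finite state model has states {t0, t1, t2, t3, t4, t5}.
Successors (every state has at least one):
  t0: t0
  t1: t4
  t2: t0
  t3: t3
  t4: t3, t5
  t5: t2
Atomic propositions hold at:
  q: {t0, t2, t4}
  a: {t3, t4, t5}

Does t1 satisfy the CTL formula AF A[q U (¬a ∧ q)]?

Sat(¬a) = {t0, t1, t2}
Sat(¬a ∧ q) = {t0, t2}
A[q U (¬a ∧ q)]: least fixpoint, start Z0 = Sat((¬a ∧ q)) = {t0, t2}, add states in Sat(q) with every successor in Z. Already a fixed point.
Sat(A[q U (¬a ∧ q)]) = {t0, t2}
AF A[q U (¬a ∧ q)]: least fixpoint, start Z0 = {t0, t2}, add states with every successor in Z. Z1 = {t0, t2, t5}; fixed.
Sat(AF A[q U (¬a ∧ q)]) = {t0, t2, t5}
t1 ∉ Sat(AF A[q U (¬a ∧ q)]) = {t0, t2, t5}, so the formula does not hold at t1.

No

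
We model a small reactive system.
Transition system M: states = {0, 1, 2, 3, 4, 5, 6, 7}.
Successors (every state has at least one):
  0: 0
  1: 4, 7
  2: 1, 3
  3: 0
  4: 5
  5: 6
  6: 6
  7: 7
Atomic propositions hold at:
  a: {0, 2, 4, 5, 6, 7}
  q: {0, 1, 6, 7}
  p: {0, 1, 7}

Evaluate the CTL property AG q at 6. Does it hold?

AG q: greatest fixpoint, start Z0 = {0, 1, 6, 7}, keep only states in Sat with every successor in Z. Z1 = {0, 6, 7}; fixed.
Sat(AG q) = {0, 6, 7}
6 ∈ Sat(AG q) = {0, 6, 7}, so the formula holds at 6.

Yes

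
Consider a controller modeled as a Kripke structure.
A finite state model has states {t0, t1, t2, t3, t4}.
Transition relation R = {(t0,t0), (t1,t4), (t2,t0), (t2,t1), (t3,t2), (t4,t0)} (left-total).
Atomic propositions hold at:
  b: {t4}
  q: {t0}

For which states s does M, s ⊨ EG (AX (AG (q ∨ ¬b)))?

Sat(¬b) = {t0, t1, t2, t3}
Sat(q ∨ ¬b) = {t0, t1, t2, t3}
AG (q ∨ ¬b): greatest fixpoint, start Z0 = {t0, t1, t2, t3}, keep only states in Sat with every successor in Z. Z1 = {t0, t2, t3}; Z2 = {t0, t3}; Z3 = {t0}; fixed.
Sat(AG (q ∨ ¬b)) = {t0}
Sat(AX (AG (q ∨ ¬b))) = {s : every successor in {t0}} = {t0, t4}
EG (AX (AG (q ∨ ¬b))): greatest fixpoint, start Z0 = {t0, t4}, keep only states in Sat with some successor in Z. Already a fixed point.
Sat(EG (AX (AG (q ∨ ¬b)))) = {t0, t4}

{t0, t4}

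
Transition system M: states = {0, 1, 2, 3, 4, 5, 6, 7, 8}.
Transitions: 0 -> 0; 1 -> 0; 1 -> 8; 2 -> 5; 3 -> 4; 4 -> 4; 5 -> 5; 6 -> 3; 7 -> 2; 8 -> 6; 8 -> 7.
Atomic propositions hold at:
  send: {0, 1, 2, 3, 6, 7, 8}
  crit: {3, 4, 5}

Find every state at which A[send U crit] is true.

{2, 3, 4, 5, 6, 7, 8}

A[send U crit]: least fixpoint, start Z0 = Sat(crit) = {3, 4, 5}, add states in Sat(send) with every successor in Z. Z1 = {2, 3, 4, 5, 6}; Z2 = {2, 3, 4, 5, 6, 7}; Z3 = {2, 3, 4, 5, 6, 7, 8}; fixed.
Sat(A[send U crit]) = {2, 3, 4, 5, 6, 7, 8}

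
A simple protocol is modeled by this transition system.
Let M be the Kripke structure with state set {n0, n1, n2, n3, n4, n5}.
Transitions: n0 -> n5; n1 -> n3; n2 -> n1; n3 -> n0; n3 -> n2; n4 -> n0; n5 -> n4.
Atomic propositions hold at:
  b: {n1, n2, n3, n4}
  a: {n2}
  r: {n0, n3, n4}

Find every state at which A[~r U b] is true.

{n1, n2, n3, n4, n5}

Sat(~r) = {n1, n2, n5}
A[~r U b]: least fixpoint, start Z0 = Sat(b) = {n1, n2, n3, n4}, add states in Sat(~r) with every successor in Z. Z1 = {n1, n2, n3, n4, n5}; fixed.
Sat(A[~r U b]) = {n1, n2, n3, n4, n5}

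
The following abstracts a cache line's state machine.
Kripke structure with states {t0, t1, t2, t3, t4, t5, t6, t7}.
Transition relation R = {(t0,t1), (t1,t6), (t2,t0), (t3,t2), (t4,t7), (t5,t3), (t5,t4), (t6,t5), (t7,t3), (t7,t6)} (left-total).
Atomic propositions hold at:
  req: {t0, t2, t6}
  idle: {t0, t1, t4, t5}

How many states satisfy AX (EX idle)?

Sat(EX idle) = {s : some successor in {t0, t1, t4, t5}} = {t0, t2, t5, t6}
Sat(AX (EX idle)) = {s : every successor in {t0, t2, t5, t6}} = {t1, t2, t3, t6}
|Sat(AX (EX idle))| = |{t1, t2, t3, t6}| = 4.

4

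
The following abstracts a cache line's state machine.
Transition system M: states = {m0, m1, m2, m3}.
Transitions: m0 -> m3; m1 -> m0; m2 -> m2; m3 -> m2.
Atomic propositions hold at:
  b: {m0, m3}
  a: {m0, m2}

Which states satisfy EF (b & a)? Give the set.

Sat(b & a) = {m0}
EF (b & a): least fixpoint, start Z0 = {m0}, add states with some successor in Z. Z1 = {m0, m1}; fixed.
Sat(EF (b & a)) = {m0, m1}

{m0, m1}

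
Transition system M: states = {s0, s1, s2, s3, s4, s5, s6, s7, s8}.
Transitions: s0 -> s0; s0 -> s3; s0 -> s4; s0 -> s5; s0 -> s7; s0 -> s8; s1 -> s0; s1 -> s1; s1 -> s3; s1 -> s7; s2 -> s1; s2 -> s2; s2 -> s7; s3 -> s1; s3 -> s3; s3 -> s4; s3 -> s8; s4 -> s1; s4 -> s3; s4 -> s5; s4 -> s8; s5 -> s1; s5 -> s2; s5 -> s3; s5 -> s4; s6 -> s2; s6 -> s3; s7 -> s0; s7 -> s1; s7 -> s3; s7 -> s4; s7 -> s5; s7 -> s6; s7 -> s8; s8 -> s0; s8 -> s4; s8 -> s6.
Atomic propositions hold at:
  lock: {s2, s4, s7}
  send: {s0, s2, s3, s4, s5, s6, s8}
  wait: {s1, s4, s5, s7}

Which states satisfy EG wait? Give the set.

{s1, s4, s5, s7}

EG wait: greatest fixpoint, start Z0 = {s1, s4, s5, s7}, keep only states in Sat with some successor in Z. Already a fixed point.
Sat(EG wait) = {s1, s4, s5, s7}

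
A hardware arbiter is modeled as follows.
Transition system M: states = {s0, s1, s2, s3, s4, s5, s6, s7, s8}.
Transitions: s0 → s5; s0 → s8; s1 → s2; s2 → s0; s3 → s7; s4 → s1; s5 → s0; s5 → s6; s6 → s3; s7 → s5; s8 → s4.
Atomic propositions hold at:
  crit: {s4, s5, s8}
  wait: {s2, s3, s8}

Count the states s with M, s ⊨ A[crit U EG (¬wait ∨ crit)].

3

Sat(¬wait) = {s0, s1, s4, s5, s6, s7}
Sat(¬wait ∨ crit) = {s0, s1, s4, s5, s6, s7, s8}
EG (¬wait ∨ crit): greatest fixpoint, start Z0 = {s0, s1, s4, s5, s6, s7, s8}, keep only states in Sat with some successor in Z. Z1 = {s0, s4, s5, s7, s8}; Z2 = {s0, s5, s7, s8}; Z3 = {s0, s5, s7}; fixed.
Sat(EG (¬wait ∨ crit)) = {s0, s5, s7}
A[crit U EG (¬wait ∨ crit)]: least fixpoint, start Z0 = Sat(EG (¬wait ∨ crit)) = {s0, s5, s7}, add states in Sat(crit) with every successor in Z. Already a fixed point.
Sat(A[crit U EG (¬wait ∨ crit)]) = {s0, s5, s7}
|Sat(A[crit U EG (¬wait ∨ crit)])| = |{s0, s5, s7}| = 3.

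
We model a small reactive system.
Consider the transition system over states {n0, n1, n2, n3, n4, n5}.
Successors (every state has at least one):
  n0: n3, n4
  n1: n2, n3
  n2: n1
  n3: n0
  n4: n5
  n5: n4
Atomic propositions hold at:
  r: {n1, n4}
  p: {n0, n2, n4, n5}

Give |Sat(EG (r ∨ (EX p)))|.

Sat(EX p) = {s : some successor in {n0, n2, n4, n5}} = {n0, n1, n3, n4, n5}
Sat(r ∨ (EX p)) = {n0, n1, n3, n4, n5}
EG (r ∨ (EX p)): greatest fixpoint, start Z0 = {n0, n1, n3, n4, n5}, keep only states in Sat with some successor in Z. Already a fixed point.
Sat(EG (r ∨ (EX p))) = {n0, n1, n3, n4, n5}
|Sat(EG (r ∨ (EX p)))| = |{n0, n1, n3, n4, n5}| = 5.

5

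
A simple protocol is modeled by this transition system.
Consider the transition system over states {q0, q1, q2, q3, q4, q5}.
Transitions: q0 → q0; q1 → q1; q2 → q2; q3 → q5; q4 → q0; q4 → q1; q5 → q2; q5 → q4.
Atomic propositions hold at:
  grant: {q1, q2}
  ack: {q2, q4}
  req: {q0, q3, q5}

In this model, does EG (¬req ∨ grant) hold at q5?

No

Sat(¬req) = {q1, q2, q4}
Sat(¬req ∨ grant) = {q1, q2, q4}
EG (¬req ∨ grant): greatest fixpoint, start Z0 = {q1, q2, q4}, keep only states in Sat with some successor in Z. Already a fixed point.
Sat(EG (¬req ∨ grant)) = {q1, q2, q4}
q5 ∉ Sat(EG (¬req ∨ grant)) = {q1, q2, q4}, so the formula does not hold at q5.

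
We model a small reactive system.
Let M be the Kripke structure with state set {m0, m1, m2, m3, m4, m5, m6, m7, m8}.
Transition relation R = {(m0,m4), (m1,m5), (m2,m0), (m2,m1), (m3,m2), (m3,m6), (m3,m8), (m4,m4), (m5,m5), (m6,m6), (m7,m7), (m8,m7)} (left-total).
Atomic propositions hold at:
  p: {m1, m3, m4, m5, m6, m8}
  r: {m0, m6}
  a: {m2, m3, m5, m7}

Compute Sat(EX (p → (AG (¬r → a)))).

Sat(¬r) = {m1, m2, m3, m4, m5, m7, m8}
Sat(¬r → a) = {m0, m2, m3, m5, m6, m7}
AG (¬r → a): greatest fixpoint, start Z0 = {m0, m2, m3, m5, m6, m7}, keep only states in Sat with every successor in Z. Z1 = {m5, m6, m7}; fixed.
Sat(AG (¬r → a)) = {m5, m6, m7}
Sat(p → (AG (¬r → a))) = {m0, m2, m5, m6, m7}
Sat(EX (p → (AG (¬r → a)))) = {s : some successor in {m0, m2, m5, m6, m7}} = {m1, m2, m3, m5, m6, m7, m8}

{m1, m2, m3, m5, m6, m7, m8}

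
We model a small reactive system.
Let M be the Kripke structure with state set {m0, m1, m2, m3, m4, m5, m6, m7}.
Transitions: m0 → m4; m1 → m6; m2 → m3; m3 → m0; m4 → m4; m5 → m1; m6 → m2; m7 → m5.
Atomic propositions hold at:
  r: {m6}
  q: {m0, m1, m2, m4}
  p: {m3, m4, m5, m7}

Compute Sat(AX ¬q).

Sat(¬q) = {m3, m5, m6, m7}
Sat(AX ¬q) = {s : every successor in {m3, m5, m6, m7}} = {m1, m2, m7}

{m1, m2, m7}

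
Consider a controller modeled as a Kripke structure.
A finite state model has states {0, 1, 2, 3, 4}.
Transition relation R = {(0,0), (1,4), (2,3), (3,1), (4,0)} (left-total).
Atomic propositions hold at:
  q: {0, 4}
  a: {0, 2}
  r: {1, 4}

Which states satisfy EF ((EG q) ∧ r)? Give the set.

{1, 2, 3, 4}

EG q: greatest fixpoint, start Z0 = {0, 4}, keep only states in Sat with some successor in Z. Already a fixed point.
Sat(EG q) = {0, 4}
Sat((EG q) ∧ r) = {4}
EF ((EG q) ∧ r): least fixpoint, start Z0 = {4}, add states with some successor in Z. Z1 = {1, 4}; Z2 = {1, 3, 4}; Z3 = {1, 2, 3, 4}; fixed.
Sat(EF ((EG q) ∧ r)) = {1, 2, 3, 4}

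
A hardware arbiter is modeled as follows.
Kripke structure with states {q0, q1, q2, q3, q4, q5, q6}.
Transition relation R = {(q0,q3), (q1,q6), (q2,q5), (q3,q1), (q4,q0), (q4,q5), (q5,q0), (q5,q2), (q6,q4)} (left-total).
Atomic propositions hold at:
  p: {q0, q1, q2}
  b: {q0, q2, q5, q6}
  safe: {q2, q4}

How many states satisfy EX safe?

2

Sat(EX safe) = {s : some successor in {q2, q4}} = {q5, q6}
|Sat(EX safe)| = |{q5, q6}| = 2.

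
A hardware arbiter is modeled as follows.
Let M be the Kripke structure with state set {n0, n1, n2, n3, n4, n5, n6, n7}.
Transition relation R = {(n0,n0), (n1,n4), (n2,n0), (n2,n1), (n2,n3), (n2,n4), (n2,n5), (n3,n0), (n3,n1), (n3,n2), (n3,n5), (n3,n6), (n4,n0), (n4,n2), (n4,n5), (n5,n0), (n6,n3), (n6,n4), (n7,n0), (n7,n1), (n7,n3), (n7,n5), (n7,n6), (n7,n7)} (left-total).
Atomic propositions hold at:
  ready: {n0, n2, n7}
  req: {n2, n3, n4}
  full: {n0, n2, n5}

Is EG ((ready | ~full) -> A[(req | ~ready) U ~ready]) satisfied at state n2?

No

Sat(~full) = {n1, n3, n4, n6, n7}
Sat(ready | ~full) = {n0, n1, n2, n3, n4, n6, n7}
Sat(~ready) = {n1, n3, n4, n5, n6}
Sat(req | ~ready) = {n1, n2, n3, n4, n5, n6}
A[(req | ~ready) U ~ready]: least fixpoint, start Z0 = Sat(~ready) = {n1, n3, n4, n5, n6}, add states in Sat(req | ~ready) with every successor in Z. Already a fixed point.
Sat(A[(req | ~ready) U ~ready]) = {n1, n3, n4, n5, n6}
Sat((ready | ~full) -> A[(req | ~ready) U ~ready]) = {n1, n3, n4, n5, n6}
EG ((ready | ~full) -> A[(req | ~ready) U ~ready]): greatest fixpoint, start Z0 = {n1, n3, n4, n5, n6}, keep only states in Sat with some successor in Z. Z1 = {n1, n3, n4, n6}; Z2 = {n1, n3, n6}; Z3 = {n3, n6}; fixed.
Sat(EG ((ready | ~full) -> A[(req | ~ready) U ~ready])) = {n3, n6}
n2 ∉ Sat(EG ((ready | ~full) -> A[(req | ~ready) U ~ready])) = {n3, n6}, so the formula does not hold at n2.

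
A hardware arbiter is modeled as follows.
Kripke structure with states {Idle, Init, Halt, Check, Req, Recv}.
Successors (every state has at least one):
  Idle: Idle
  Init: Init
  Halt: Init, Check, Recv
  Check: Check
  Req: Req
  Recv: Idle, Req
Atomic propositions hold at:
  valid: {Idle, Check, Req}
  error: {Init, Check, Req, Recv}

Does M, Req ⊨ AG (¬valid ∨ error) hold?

Sat(¬valid) = {Init, Halt, Recv}
Sat(¬valid ∨ error) = {Init, Halt, Check, Req, Recv}
AG (¬valid ∨ error): greatest fixpoint, start Z0 = {Init, Halt, Check, Req, Recv}, keep only states in Sat with every successor in Z. Z1 = {Init, Halt, Check, Req}; Z2 = {Init, Check, Req}; fixed.
Sat(AG (¬valid ∨ error)) = {Init, Check, Req}
Req ∈ Sat(AG (¬valid ∨ error)) = {Init, Check, Req}, so the formula holds at Req.

Yes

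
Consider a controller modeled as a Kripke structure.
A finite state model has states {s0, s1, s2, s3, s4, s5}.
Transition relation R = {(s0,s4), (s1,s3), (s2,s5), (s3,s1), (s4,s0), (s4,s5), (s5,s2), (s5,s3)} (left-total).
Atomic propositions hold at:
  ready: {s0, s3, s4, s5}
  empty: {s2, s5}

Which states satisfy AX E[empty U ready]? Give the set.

{s0, s1, s2, s4, s5}

E[empty U ready]: least fixpoint, start Z0 = Sat(ready) = {s0, s3, s4, s5}, add states in Sat(empty) with some successor in Z. Z1 = {s0, s2, s3, s4, s5}; fixed.
Sat(E[empty U ready]) = {s0, s2, s3, s4, s5}
Sat(AX E[empty U ready]) = {s : every successor in {s0, s2, s3, s4, s5}} = {s0, s1, s2, s4, s5}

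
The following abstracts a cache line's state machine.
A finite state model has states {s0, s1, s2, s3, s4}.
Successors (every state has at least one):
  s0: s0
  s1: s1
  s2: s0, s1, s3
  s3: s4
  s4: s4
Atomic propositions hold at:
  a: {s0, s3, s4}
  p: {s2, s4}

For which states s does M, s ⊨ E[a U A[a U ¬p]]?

Sat(¬p) = {s0, s1, s3}
A[a U ¬p]: least fixpoint, start Z0 = Sat(¬p) = {s0, s1, s3}, add states in Sat(a) with every successor in Z. Already a fixed point.
Sat(A[a U ¬p]) = {s0, s1, s3}
E[a U A[a U ¬p]]: least fixpoint, start Z0 = Sat(A[a U ¬p]) = {s0, s1, s3}, add states in Sat(a) with some successor in Z. Already a fixed point.
Sat(E[a U A[a U ¬p]]) = {s0, s1, s3}

{s0, s1, s3}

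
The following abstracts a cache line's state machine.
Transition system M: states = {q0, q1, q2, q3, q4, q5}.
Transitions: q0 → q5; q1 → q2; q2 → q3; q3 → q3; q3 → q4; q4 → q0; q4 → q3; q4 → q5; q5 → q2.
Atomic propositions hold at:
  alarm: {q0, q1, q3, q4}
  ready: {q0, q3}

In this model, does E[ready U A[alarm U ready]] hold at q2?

No

A[alarm U ready]: least fixpoint, start Z0 = Sat(ready) = {q0, q3}, add states in Sat(alarm) with every successor in Z. Already a fixed point.
Sat(A[alarm U ready]) = {q0, q3}
E[ready U A[alarm U ready]]: least fixpoint, start Z0 = Sat(A[alarm U ready]) = {q0, q3}, add states in Sat(ready) with some successor in Z. Already a fixed point.
Sat(E[ready U A[alarm U ready]]) = {q0, q3}
q2 ∉ Sat(E[ready U A[alarm U ready]]) = {q0, q3}, so the formula does not hold at q2.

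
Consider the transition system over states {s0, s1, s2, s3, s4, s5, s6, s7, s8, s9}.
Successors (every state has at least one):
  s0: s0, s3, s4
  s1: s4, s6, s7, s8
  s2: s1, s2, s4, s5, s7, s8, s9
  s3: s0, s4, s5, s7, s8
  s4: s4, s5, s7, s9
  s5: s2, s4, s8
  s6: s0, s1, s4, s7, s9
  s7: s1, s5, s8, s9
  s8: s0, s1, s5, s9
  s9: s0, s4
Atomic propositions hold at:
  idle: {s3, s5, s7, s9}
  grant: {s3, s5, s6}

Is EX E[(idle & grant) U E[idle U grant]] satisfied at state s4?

Sat(idle & grant) = {s3, s5}
E[idle U grant]: least fixpoint, start Z0 = Sat(grant) = {s3, s5, s6}, add states in Sat(idle) with some successor in Z. Z1 = {s3, s5, s6, s7}; fixed.
Sat(E[idle U grant]) = {s3, s5, s6, s7}
E[(idle & grant) U E[idle U grant]]: least fixpoint, start Z0 = Sat(E[idle U grant]) = {s3, s5, s6, s7}, add states in Sat(idle & grant) with some successor in Z. Already a fixed point.
Sat(E[(idle & grant) U E[idle U grant]]) = {s3, s5, s6, s7}
Sat(EX E[(idle & grant) U E[idle U grant]]) = {s : some successor in {s3, s5, s6, s7}} = {s0, s1, s2, s3, s4, s6, s7, s8}
s4 ∈ Sat(EX E[(idle & grant) U E[idle U grant]]) = {s0, s1, s2, s3, s4, s6, s7, s8}, so the formula holds at s4.

Yes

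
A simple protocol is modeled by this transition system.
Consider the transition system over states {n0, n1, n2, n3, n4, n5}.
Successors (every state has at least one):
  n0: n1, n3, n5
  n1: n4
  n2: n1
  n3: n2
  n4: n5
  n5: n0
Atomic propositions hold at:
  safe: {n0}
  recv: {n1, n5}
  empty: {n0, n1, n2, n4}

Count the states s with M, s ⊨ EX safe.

Sat(EX safe) = {s : some successor in {n0}} = {n5}
|Sat(EX safe)| = |{n5}| = 1.

1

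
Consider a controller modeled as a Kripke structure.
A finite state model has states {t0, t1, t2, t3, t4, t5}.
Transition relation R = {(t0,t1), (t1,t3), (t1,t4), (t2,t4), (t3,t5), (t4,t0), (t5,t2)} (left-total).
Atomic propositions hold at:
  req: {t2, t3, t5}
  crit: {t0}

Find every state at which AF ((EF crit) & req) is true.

EF crit: least fixpoint, start Z0 = {t0}, add states with some successor in Z. Z1 = {t0, t4}; Z2 = {t0, t1, t2, t4}; Z3 = {t0, t1, t2, t4, t5}; Z4 = {t0, t1, t2, t3, t4, t5}; fixed.
Sat(EF crit) = {t0, t1, t2, t3, t4, t5}
Sat((EF crit) & req) = {t2, t3, t5}
AF ((EF crit) & req): least fixpoint, start Z0 = {t2, t3, t5}, add states with every successor in Z. Already a fixed point.
Sat(AF ((EF crit) & req)) = {t2, t3, t5}

{t2, t3, t5}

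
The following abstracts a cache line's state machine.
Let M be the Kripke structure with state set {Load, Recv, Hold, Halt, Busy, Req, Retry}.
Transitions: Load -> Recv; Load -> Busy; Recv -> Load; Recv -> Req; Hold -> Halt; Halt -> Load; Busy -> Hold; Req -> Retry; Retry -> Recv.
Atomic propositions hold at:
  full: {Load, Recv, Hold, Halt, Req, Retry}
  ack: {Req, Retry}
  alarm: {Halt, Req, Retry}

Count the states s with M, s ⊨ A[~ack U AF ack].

Sat(~ack) = {Load, Recv, Hold, Halt, Busy}
AF ack: least fixpoint, start Z0 = {Req, Retry}, add states with every successor in Z. Already a fixed point.
Sat(AF ack) = {Req, Retry}
A[~ack U AF ack]: least fixpoint, start Z0 = Sat(AF ack) = {Req, Retry}, add states in Sat(~ack) with every successor in Z. Already a fixed point.
Sat(A[~ack U AF ack]) = {Req, Retry}
|Sat(A[~ack U AF ack])| = |{Req, Retry}| = 2.

2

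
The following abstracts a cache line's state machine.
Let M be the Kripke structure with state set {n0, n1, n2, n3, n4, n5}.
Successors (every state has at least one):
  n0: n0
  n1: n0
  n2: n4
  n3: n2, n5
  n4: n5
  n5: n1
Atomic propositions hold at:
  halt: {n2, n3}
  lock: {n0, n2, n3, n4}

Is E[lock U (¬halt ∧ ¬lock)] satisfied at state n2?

Sat(¬halt) = {n0, n1, n4, n5}
Sat(¬lock) = {n1, n5}
Sat(¬halt ∧ ¬lock) = {n1, n5}
E[lock U (¬halt ∧ ¬lock)]: least fixpoint, start Z0 = Sat((¬halt ∧ ¬lock)) = {n1, n5}, add states in Sat(lock) with some successor in Z. Z1 = {n1, n3, n4, n5}; Z2 = {n1, n2, n3, n4, n5}; fixed.
Sat(E[lock U (¬halt ∧ ¬lock)]) = {n1, n2, n3, n4, n5}
n2 ∈ Sat(E[lock U (¬halt ∧ ¬lock)]) = {n1, n2, n3, n4, n5}, so the formula holds at n2.

Yes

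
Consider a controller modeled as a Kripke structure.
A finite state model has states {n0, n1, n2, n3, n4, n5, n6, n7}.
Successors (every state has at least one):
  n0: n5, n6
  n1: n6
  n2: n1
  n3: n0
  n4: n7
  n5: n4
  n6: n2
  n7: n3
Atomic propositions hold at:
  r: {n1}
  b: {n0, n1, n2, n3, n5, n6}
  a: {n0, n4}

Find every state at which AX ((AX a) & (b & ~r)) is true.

Sat(AX a) = {s : every successor in {n0, n4}} = {n3, n5}
Sat(~r) = {n0, n2, n3, n4, n5, n6, n7}
Sat(b & ~r) = {n0, n2, n3, n5, n6}
Sat((AX a) & (b & ~r)) = {n3, n5}
Sat(AX ((AX a) & (b & ~r))) = {s : every successor in {n3, n5}} = {n7}

{n7}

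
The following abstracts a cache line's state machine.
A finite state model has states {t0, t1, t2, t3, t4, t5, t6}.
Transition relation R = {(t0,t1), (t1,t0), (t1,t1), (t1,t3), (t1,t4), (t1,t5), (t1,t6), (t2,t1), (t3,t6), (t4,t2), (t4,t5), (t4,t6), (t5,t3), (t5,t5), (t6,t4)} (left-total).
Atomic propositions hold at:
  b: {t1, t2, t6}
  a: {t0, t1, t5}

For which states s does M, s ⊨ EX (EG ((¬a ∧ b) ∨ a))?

{t0, t1, t2, t4, t5}

Sat(¬a) = {t2, t3, t4, t6}
Sat(¬a ∧ b) = {t2, t6}
Sat((¬a ∧ b) ∨ a) = {t0, t1, t2, t5, t6}
EG ((¬a ∧ b) ∨ a): greatest fixpoint, start Z0 = {t0, t1, t2, t5, t6}, keep only states in Sat with some successor in Z. Z1 = {t0, t1, t2, t5}; fixed.
Sat(EG ((¬a ∧ b) ∨ a)) = {t0, t1, t2, t5}
Sat(EX (EG ((¬a ∧ b) ∨ a))) = {s : some successor in {t0, t1, t2, t5}} = {t0, t1, t2, t4, t5}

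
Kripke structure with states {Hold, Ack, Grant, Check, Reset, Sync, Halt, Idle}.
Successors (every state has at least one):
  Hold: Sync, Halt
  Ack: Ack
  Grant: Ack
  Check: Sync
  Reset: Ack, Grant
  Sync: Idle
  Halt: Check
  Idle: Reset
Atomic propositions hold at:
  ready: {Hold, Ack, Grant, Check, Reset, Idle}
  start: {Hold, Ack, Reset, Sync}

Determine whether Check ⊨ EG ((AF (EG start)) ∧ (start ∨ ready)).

Yes

EG start: greatest fixpoint, start Z0 = {Hold, Ack, Reset, Sync}, keep only states in Sat with some successor in Z. Z1 = {Hold, Ack, Reset}; Z2 = {Ack, Reset}; fixed.
Sat(EG start) = {Ack, Reset}
AF (EG start): least fixpoint, start Z0 = {Ack, Reset}, add states with every successor in Z. Z1 = {Ack, Grant, Reset, Idle}; Z2 = {Ack, Grant, Reset, Sync, Idle}; Z3 = {Ack, Grant, Check, Reset, Sync, Idle}; Z4 = {Ack, Grant, Check, Reset, Sync, Halt, Idle}; Z5 = {Hold, Ack, Grant, Check, Reset, Sync, Halt, Idle}; fixed.
Sat(AF (EG start)) = {Hold, Ack, Grant, Check, Reset, Sync, Halt, Idle}
Sat(start ∨ ready) = {Hold, Ack, Grant, Check, Reset, Sync, Idle}
Sat((AF (EG start)) ∧ (start ∨ ready)) = {Hold, Ack, Grant, Check, Reset, Sync, Idle}
EG ((AF (EG start)) ∧ (start ∨ ready)): greatest fixpoint, start Z0 = {Hold, Ack, Grant, Check, Reset, Sync, Idle}, keep only states in Sat with some successor in Z. Already a fixed point.
Sat(EG ((AF (EG start)) ∧ (start ∨ ready))) = {Hold, Ack, Grant, Check, Reset, Sync, Idle}
Check ∈ Sat(EG ((AF (EG start)) ∧ (start ∨ ready))) = {Hold, Ack, Grant, Check, Reset, Sync, Idle}, so the formula holds at Check.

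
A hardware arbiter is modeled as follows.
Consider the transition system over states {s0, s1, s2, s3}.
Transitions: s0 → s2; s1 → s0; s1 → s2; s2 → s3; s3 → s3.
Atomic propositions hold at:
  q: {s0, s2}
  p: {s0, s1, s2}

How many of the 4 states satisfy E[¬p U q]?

Sat(¬p) = {s3}
E[¬p U q]: least fixpoint, start Z0 = Sat(q) = {s0, s2}, add states in Sat(¬p) with some successor in Z. Already a fixed point.
Sat(E[¬p U q]) = {s0, s2}
|Sat(E[¬p U q])| = |{s0, s2}| = 2.

2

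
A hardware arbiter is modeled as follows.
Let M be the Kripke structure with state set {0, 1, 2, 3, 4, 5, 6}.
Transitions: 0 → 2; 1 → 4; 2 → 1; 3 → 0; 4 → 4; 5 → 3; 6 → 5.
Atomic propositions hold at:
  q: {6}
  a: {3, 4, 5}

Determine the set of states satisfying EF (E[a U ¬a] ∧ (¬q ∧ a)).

{3, 5, 6}

Sat(¬a) = {0, 1, 2, 6}
E[a U ¬a]: least fixpoint, start Z0 = Sat(¬a) = {0, 1, 2, 6}, add states in Sat(a) with some successor in Z. Z1 = {0, 1, 2, 3, 6}; Z2 = {0, 1, 2, 3, 5, 6}; fixed.
Sat(E[a U ¬a]) = {0, 1, 2, 3, 5, 6}
Sat(¬q) = {0, 1, 2, 3, 4, 5}
Sat(¬q ∧ a) = {3, 4, 5}
Sat(E[a U ¬a] ∧ (¬q ∧ a)) = {3, 5}
EF (E[a U ¬a] ∧ (¬q ∧ a)): least fixpoint, start Z0 = {3, 5}, add states with some successor in Z. Z1 = {3, 5, 6}; fixed.
Sat(EF (E[a U ¬a] ∧ (¬q ∧ a))) = {3, 5, 6}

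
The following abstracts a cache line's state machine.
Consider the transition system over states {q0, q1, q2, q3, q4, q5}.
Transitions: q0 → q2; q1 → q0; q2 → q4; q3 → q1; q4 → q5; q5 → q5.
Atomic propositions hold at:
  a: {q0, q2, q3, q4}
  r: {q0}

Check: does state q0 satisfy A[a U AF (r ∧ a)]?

Sat(r ∧ a) = {q0}
AF (r ∧ a): least fixpoint, start Z0 = {q0}, add states with every successor in Z. Z1 = {q0, q1}; Z2 = {q0, q1, q3}; fixed.
Sat(AF (r ∧ a)) = {q0, q1, q3}
A[a U AF (r ∧ a)]: least fixpoint, start Z0 = Sat(AF (r ∧ a)) = {q0, q1, q3}, add states in Sat(a) with every successor in Z. Already a fixed point.
Sat(A[a U AF (r ∧ a)]) = {q0, q1, q3}
q0 ∈ Sat(A[a U AF (r ∧ a)]) = {q0, q1, q3}, so the formula holds at q0.

Yes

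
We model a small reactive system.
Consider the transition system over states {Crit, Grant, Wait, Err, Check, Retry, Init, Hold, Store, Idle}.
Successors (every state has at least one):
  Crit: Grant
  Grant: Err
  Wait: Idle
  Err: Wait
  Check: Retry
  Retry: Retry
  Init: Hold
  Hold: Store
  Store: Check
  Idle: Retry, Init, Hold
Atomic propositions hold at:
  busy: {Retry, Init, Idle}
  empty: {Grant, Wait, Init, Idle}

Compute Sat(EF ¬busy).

Sat(¬busy) = {Crit, Grant, Wait, Err, Check, Hold, Store}
EF ¬busy: least fixpoint, start Z0 = {Crit, Grant, Wait, Err, Check, Hold, Store}, add states with some successor in Z. Z1 = {Crit, Grant, Wait, Err, Check, Init, Hold, Store, Idle}; fixed.
Sat(EF ¬busy) = {Crit, Grant, Wait, Err, Check, Init, Hold, Store, Idle}

{Crit, Grant, Wait, Err, Check, Init, Hold, Store, Idle}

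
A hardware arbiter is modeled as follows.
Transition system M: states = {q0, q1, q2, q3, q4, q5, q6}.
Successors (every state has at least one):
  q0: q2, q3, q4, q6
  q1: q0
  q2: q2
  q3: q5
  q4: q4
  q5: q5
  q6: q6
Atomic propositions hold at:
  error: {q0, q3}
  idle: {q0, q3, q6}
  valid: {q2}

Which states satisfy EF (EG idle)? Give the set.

{q0, q1, q6}

EG idle: greatest fixpoint, start Z0 = {q0, q3, q6}, keep only states in Sat with some successor in Z. Z1 = {q0, q6}; fixed.
Sat(EG idle) = {q0, q6}
EF (EG idle): least fixpoint, start Z0 = {q0, q6}, add states with some successor in Z. Z1 = {q0, q1, q6}; fixed.
Sat(EF (EG idle)) = {q0, q1, q6}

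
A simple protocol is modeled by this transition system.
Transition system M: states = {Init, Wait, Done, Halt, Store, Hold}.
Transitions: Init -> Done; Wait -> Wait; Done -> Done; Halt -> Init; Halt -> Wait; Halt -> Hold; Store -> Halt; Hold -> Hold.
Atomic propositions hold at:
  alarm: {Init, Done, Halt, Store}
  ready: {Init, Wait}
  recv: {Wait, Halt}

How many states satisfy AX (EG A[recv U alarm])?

3

A[recv U alarm]: least fixpoint, start Z0 = Sat(alarm) = {Init, Done, Halt, Store}, add states in Sat(recv) with every successor in Z. Already a fixed point.
Sat(A[recv U alarm]) = {Init, Done, Halt, Store}
EG A[recv U alarm]: greatest fixpoint, start Z0 = {Init, Done, Halt, Store}, keep only states in Sat with some successor in Z. Already a fixed point.
Sat(EG A[recv U alarm]) = {Init, Done, Halt, Store}
Sat(AX (EG A[recv U alarm])) = {s : every successor in {Init, Done, Halt, Store}} = {Init, Done, Store}
|Sat(AX (EG A[recv U alarm]))| = |{Init, Done, Store}| = 3.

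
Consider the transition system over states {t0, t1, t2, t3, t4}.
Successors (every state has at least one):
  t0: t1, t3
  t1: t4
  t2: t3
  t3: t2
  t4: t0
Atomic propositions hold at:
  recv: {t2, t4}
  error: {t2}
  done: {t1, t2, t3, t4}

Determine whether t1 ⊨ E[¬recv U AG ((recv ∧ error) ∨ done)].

No

Sat(¬recv) = {t0, t1, t3}
Sat(recv ∧ error) = {t2}
Sat((recv ∧ error) ∨ done) = {t1, t2, t3, t4}
AG ((recv ∧ error) ∨ done): greatest fixpoint, start Z0 = {t1, t2, t3, t4}, keep only states in Sat with every successor in Z. Z1 = {t1, t2, t3}; Z2 = {t2, t3}; fixed.
Sat(AG ((recv ∧ error) ∨ done)) = {t2, t3}
E[¬recv U AG ((recv ∧ error) ∨ done)]: least fixpoint, start Z0 = Sat(AG ((recv ∧ error) ∨ done)) = {t2, t3}, add states in Sat(¬recv) with some successor in Z. Z1 = {t0, t2, t3}; fixed.
Sat(E[¬recv U AG ((recv ∧ error) ∨ done)]) = {t0, t2, t3}
t1 ∉ Sat(E[¬recv U AG ((recv ∧ error) ∨ done)]) = {t0, t2, t3}, so the formula does not hold at t1.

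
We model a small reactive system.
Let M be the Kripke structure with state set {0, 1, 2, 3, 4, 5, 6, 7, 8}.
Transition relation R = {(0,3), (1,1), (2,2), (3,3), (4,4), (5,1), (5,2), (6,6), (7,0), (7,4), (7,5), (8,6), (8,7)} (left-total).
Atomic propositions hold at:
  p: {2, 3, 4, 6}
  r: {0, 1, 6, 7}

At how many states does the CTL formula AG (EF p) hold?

EF p: least fixpoint, start Z0 = {2, 3, 4, 6}, add states with some successor in Z. Z1 = {0, 2, 3, 4, 5, 6, 7, 8}; fixed.
Sat(EF p) = {0, 2, 3, 4, 5, 6, 7, 8}
AG (EF p): greatest fixpoint, start Z0 = {0, 2, 3, 4, 5, 6, 7, 8}, keep only states in Sat with every successor in Z. Z1 = {0, 2, 3, 4, 6, 7, 8}; Z2 = {0, 2, 3, 4, 6, 8}; Z3 = {0, 2, 3, 4, 6}; fixed.
Sat(AG (EF p)) = {0, 2, 3, 4, 6}
|Sat(AG (EF p))| = |{0, 2, 3, 4, 6}| = 5.

5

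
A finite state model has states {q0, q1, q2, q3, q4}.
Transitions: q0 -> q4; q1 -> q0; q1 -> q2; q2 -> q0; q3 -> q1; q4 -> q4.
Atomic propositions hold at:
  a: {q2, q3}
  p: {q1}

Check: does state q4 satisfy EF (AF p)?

No

AF p: least fixpoint, start Z0 = {q1}, add states with every successor in Z. Z1 = {q1, q3}; fixed.
Sat(AF p) = {q1, q3}
EF (AF p): least fixpoint, start Z0 = {q1, q3}, add states with some successor in Z. Already a fixed point.
Sat(EF (AF p)) = {q1, q3}
q4 ∉ Sat(EF (AF p)) = {q1, q3}, so the formula does not hold at q4.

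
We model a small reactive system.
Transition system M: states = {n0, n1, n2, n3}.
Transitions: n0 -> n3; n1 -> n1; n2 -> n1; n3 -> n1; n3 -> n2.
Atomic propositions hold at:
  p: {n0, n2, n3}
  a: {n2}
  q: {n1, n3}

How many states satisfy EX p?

2

Sat(EX p) = {s : some successor in {n0, n2, n3}} = {n0, n3}
|Sat(EX p)| = |{n0, n3}| = 2.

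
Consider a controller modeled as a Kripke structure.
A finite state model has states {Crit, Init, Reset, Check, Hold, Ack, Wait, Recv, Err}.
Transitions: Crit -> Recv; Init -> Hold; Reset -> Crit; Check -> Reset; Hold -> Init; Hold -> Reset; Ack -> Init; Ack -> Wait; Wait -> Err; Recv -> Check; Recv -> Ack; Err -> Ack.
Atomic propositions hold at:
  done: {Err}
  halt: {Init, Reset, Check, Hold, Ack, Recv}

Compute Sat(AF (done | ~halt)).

Sat(~halt) = {Crit, Wait, Err}
Sat(done | ~halt) = {Crit, Wait, Err}
AF (done | ~halt): least fixpoint, start Z0 = {Crit, Wait, Err}, add states with every successor in Z. Z1 = {Crit, Reset, Wait, Err}; Z2 = {Crit, Reset, Check, Wait, Err}; fixed.
Sat(AF (done | ~halt)) = {Crit, Reset, Check, Wait, Err}

{Crit, Reset, Check, Wait, Err}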